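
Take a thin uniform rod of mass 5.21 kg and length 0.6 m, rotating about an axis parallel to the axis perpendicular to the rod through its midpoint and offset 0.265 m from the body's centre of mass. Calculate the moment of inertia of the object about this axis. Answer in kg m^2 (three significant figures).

I_cm = (1/12)ML² = (1/12)(5.21)(0.6)² = 0.1563 kg m^2; centre at d = 0.265 m, so I = I_cm + Md² gives I = 0.1563 + (5.21)(0.265)² = 0.52217 kg m^2.

0.522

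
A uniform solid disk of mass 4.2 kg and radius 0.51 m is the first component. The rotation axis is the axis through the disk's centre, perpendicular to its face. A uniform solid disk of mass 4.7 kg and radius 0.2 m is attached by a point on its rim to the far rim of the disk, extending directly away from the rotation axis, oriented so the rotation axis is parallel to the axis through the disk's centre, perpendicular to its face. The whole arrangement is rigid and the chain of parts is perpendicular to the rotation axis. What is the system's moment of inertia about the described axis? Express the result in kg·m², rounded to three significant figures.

Solid disk: I_cm = (1/2)MR² = (1/2)(4.2)(0.51)² = 0.54621 kg·m²; axis through the centre, so I = 0.54621 kg·m².
Solid disk: I_cm = (1/2)MR² = (1/2)(4.7)(0.2)² = 0.094 kg·m²; centre at d = 0.51 + 0.2 = 0.71 m, so I = I_cm + Md² gives I = 0.094 + (4.7)(0.71)² = 2.4633 kg·m².
Total I = 0.54621 + 2.4633 = 3.0095 kg·m².

3.01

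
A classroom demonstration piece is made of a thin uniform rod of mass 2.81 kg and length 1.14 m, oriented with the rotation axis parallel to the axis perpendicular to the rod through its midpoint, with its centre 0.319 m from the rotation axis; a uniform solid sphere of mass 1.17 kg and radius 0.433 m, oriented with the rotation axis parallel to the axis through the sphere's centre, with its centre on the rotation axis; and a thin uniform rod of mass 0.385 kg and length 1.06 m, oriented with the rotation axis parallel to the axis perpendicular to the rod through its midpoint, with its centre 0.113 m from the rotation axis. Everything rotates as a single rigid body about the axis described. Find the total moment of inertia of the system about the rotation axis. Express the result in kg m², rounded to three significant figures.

Thin rod: I_cm = (1/12)ML² = (1/12)(2.81)(1.14)² = 0.30432 kg m²; centre at d = 0.319 m, so the parallel axis theorem gives I = 0.30432 + (2.81)(0.319)² = 0.59027 kg m².
Solid sphere: I_cm = (2/5)MR² = (2/5)(1.17)(0.433)² = 0.087745 kg m²; axis through the centre, so I = 0.087745 kg m².
Thin rod: I_cm = (1/12)ML² = (1/12)(0.385)(1.06)² = 0.036049 kg m²; centre at d = 0.113 m, so the parallel axis theorem gives I = 0.036049 + (0.385)(0.113)² = 0.040965 kg m².
Total I = 0.59027 + 0.087745 + 0.040965 = 0.71898 kg m².

0.719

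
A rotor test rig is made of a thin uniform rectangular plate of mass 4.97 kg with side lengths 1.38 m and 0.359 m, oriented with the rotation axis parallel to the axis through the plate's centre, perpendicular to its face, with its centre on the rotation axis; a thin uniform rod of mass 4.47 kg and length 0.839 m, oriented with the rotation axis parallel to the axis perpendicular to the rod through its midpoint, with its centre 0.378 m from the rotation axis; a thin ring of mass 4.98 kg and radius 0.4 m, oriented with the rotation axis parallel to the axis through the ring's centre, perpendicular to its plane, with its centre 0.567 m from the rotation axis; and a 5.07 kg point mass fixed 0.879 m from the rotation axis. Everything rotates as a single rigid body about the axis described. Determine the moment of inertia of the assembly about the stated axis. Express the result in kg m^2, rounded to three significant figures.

8.06

Rectangular plate: I_cm = (1/12)M(a²+b²) = (1/12)(4.97)[(1.38)² + (0.359)²] = 0.84212 kg m^2; axis through the centre, so I = 0.84212 kg m^2.
Thin rod: I_cm = (1/12)ML² = (1/12)(4.47)(0.839)² = 0.26221 kg m^2; centre at d = 0.378 m, so I = I_cm + Md² gives I = 0.26221 + (4.47)(0.378)² = 0.9009 kg m^2.
Thin ring: I_cm = MR² = (4.98)(0.4)² = 0.7968 kg m^2; centre at d = 0.567 m, so I = I_cm + Md² gives I = 0.7968 + (4.98)(0.567)² = 2.3978 kg m^2.
Point mass: I_cm = 0; centre at d = 0.879 m, so I = I_cm + Md² gives I = 0 + (5.07)(0.879)² = 3.9173 kg m^2.
Total I = 0.84212 + 0.9009 + 2.3978 + 3.9173 = 8.0581 kg m^2.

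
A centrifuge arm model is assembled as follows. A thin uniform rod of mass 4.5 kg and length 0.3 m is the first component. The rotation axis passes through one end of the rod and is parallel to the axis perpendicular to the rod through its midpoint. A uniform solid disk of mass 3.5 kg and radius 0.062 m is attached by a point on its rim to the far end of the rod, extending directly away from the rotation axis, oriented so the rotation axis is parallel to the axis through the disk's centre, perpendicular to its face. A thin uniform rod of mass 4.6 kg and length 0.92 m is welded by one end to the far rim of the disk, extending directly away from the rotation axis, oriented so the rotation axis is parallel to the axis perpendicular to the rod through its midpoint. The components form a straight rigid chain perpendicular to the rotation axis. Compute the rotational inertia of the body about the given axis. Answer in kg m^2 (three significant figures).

4.52

Thin rod: I_cm = (1/12)ML² = (1/12)(4.5)(0.3)² = 0.03375 kg m^2; centre at d = 0.15 m, so I = I_cm + Md² gives I = 0.03375 + (4.5)(0.15)² = 0.135 kg m^2.
Solid disk: I_cm = (1/2)MR² = (1/2)(3.5)(0.062)² = 0.006727 kg m^2; centre at d = 0.15 + 0.15 + 0.062 = 0.362 m, so I = I_cm + Md² gives I = 0.006727 + (3.5)(0.362)² = 0.46538 kg m^2.
Thin rod: I_cm = (1/12)ML² = (1/12)(4.6)(0.92)² = 0.32445 kg m^2; centre at d = 0.15 + 0.15 + 0.062 + 0.062 + 0.46 = 0.884 m, so I = I_cm + Md² gives I = 0.32445 + (4.6)(0.884)² = 3.9192 kg m^2.
Total I = 0.135 + 0.46538 + 3.9192 = 4.5195 kg m^2.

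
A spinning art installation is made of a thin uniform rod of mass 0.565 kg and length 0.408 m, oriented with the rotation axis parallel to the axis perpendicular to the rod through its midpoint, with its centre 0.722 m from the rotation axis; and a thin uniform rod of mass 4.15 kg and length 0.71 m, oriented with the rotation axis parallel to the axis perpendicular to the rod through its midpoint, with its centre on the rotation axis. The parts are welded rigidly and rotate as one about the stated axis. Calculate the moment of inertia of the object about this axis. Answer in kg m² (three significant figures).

0.477

Thin rod: I_cm = (1/12)ML² = (1/12)(0.565)(0.408)² = 0.0078377 kg m²; centre at d = 0.722 m, so the parallel axis theorem gives I = 0.0078377 + (0.565)(0.722)² = 0.30236 kg m².
Thin rod: I_cm = (1/12)ML² = (1/12)(4.15)(0.71)² = 0.17433 kg m²; axis through the centre, so I = 0.17433 kg m².
Total I = 0.30236 + 0.17433 = 0.4767 kg m².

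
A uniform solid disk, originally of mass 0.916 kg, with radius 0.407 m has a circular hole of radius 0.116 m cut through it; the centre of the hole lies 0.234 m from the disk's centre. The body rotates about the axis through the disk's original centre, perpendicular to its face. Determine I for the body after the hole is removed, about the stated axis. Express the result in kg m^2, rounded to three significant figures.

0.0713

Unpierced body about its centre: I₀ = (1/2)MR² = (1/2)(0.916)(0.407)² = 0.075867 kg m^2.
The removed disk has mass m = M·(r/R)² = (0.916)(0.116/0.407)² = 0.074409 kg (same uniform areal density).
Its moment of inertia about the rotation axis (parallel-axis theorem): I_hole = (1/2)mr² + md² = (1/2)(0.074409)(0.116)² + (0.074409)(0.234)² = 0.0045749 kg m^2.
Treating the hole as negative mass, I = I₀ − I_hole = 0.075867 − 0.0045749 = 0.071292 kg m^2.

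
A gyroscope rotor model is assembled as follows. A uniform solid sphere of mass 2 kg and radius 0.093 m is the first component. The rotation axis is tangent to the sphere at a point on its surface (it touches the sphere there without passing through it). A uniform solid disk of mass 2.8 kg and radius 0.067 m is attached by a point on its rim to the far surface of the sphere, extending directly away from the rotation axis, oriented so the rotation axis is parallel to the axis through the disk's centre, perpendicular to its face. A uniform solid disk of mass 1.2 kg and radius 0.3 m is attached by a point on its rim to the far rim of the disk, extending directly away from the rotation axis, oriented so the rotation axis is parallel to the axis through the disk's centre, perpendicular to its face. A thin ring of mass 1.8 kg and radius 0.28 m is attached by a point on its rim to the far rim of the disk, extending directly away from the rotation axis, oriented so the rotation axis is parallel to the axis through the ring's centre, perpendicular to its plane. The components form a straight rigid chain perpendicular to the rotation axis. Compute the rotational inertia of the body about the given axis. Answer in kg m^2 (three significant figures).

3.46

Solid sphere: I_cm = (2/5)MR² = (2/5)(2)(0.093)² = 0.0069192 kg m^2; centre at d = 0.093 m, so I = I_cm + Md² gives I = 0.0069192 + (2)(0.093)² = 0.024217 kg m^2.
Solid disk: I_cm = (1/2)MR² = (1/2)(2.8)(0.067)² = 0.0062846 kg m^2; centre at d = 0.093 + 0.093 + 0.067 = 0.253 m, so I = I_cm + Md² gives I = 0.0062846 + (2.8)(0.253)² = 0.18551 kg m^2.
Solid disk: I_cm = (1/2)MR² = (1/2)(1.2)(0.3)² = 0.054 kg m^2; centre at d = 0.093 + 0.093 + 0.067 + 0.067 + 0.3 = 0.62 m, so I = I_cm + Md² gives I = 0.054 + (1.2)(0.62)² = 0.51528 kg m^2.
Thin ring: I_cm = MR² = (1.8)(0.28)² = 0.14112 kg m^2; centre at d = 0.093 + 0.093 + 0.067 + 0.067 + 0.3 + 0.3 + 0.28 = 1.2 m, so I = I_cm + Md² gives I = 0.14112 + (1.8)(1.2)² = 2.7331 kg m^2.
Total I = 0.024217 + 0.18551 + 0.51528 + 2.7331 = 3.4581 kg m^2.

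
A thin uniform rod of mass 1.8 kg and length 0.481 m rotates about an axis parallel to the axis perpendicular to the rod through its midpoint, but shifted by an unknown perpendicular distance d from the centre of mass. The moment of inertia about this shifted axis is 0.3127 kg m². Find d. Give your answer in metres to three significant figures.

About the centre-of-mass axis, I_cm = (1/12)ML² = (1/12)(1.8)(0.481)² = 0.034704 kg m².
Parallel axis theorem: I = I_cm + Md², so Md² = 0.3127 − 0.034704 = 0.278 kg m².
d = √(0.278 / 1.8) = 0.39299 m.

0.393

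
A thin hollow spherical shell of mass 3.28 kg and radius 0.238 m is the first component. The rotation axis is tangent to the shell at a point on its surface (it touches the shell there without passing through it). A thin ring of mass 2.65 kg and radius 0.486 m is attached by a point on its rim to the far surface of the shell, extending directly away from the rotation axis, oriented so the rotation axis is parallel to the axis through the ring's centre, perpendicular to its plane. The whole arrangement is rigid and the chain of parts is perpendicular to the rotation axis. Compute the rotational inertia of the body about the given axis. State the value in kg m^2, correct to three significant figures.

Spherical shell: I_cm = (2/3)MR² = (2/3)(3.28)(0.238)² = 0.12386 kg m^2; centre at d = 0.238 m, so I = I_cm + Md² gives I = 0.12386 + (3.28)(0.238)² = 0.30965 kg m^2.
Thin ring: I_cm = MR² = (2.65)(0.486)² = 0.62592 kg m^2; centre at d = 0.238 + 0.238 + 0.486 = 0.962 m, so I = I_cm + Md² gives I = 0.62592 + (2.65)(0.962)² = 3.0783 kg m^2.
Total I = 0.30965 + 3.0783 = 3.388 kg m^2.

3.39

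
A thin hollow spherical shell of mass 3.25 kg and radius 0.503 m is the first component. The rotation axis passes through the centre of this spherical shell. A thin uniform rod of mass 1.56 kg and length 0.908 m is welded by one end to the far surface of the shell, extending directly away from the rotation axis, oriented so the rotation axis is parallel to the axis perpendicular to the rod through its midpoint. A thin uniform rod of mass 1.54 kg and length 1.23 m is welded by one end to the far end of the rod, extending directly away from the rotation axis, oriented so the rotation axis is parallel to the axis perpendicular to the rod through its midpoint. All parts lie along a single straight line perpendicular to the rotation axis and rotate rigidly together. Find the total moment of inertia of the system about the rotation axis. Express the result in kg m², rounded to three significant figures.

8.60

Spherical shell: I_cm = (2/3)MR² = (2/3)(3.25)(0.503)² = 0.54819 kg m²; axis through the centre, so I = 0.54819 kg m².
Thin rod: I_cm = (1/12)ML² = (1/12)(1.56)(0.908)² = 0.10718 kg m²; centre at d = 0.503 + 0.454 = 0.957 m, so the parallel axis theorem gives I = 0.10718 + (1.56)(0.957)² = 1.5359 kg m².
Thin rod: I_cm = (1/12)ML² = (1/12)(1.54)(1.23)² = 0.19416 kg m²; centre at d = 0.503 + 0.454 + 0.454 + 0.615 = 2.026 m, so the parallel axis theorem gives I = 0.19416 + (1.54)(2.026)² = 6.5154 kg m².
Total I = 0.54819 + 1.5359 + 6.5154 = 8.5994 kg m².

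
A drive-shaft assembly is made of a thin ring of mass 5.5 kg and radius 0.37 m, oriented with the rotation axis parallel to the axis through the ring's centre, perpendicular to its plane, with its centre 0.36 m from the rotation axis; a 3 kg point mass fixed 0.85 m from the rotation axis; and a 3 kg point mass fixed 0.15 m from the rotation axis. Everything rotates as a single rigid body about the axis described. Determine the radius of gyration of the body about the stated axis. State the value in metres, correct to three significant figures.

Thin ring: I_cm = MR² = (5.5)(0.37)² = 0.75295 kg·m²; centre at d = 0.36 m, so the parallel axis theorem gives I = 0.75295 + (5.5)(0.36)² = 1.4657 kg·m².
Point mass: I_cm = 0; centre at d = 0.85 m, so the parallel axis theorem gives I = 0 + (3)(0.85)² = 2.1675 kg·m².
Point mass: I_cm = 0; centre at d = 0.15 m, so the parallel axis theorem gives I = 0 + (3)(0.15)² = 0.0675 kg·m².
Total I = 3.7007 kg·m²; total mass M = 11.5 kg.
k = √(I/M) = √(3.7007/11.5) = 0.56728 m.

0.567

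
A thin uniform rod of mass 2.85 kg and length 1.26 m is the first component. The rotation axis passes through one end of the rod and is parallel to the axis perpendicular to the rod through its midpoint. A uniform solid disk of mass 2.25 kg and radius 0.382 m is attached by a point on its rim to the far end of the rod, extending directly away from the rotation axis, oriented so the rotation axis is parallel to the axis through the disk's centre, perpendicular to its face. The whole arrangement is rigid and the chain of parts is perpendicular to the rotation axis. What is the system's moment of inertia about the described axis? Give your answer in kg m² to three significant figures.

Thin rod: I_cm = (1/12)ML² = (1/12)(2.85)(1.26)² = 0.37706 kg m²; centre at d = 0.63 m, so the parallel axis theorem gives I = 0.37706 + (2.85)(0.63)² = 1.5082 kg m².
Solid disk: I_cm = (1/2)MR² = (1/2)(2.25)(0.382)² = 0.16416 kg m²; centre at d = 0.63 + 0.63 + 0.382 = 1.642 m, so the parallel axis theorem gives I = 0.16416 + (2.25)(1.642)² = 6.2305 kg m².
Total I = 1.5082 + 6.2305 = 7.7388 kg m².

7.74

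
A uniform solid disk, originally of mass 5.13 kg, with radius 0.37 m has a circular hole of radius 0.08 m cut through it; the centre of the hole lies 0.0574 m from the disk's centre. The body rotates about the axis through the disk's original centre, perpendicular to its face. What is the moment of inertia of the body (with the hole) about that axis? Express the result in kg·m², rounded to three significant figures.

Unpierced body about its centre: I₀ = (1/2)MR² = (1/2)(5.13)(0.37)² = 0.35115 kg·m².
The removed disk has mass m = M·(r/R)² = (5.13)(0.08/0.37)² = 0.23982 kg (same uniform areal density).
Its moment of inertia about the rotation axis (parallel-axis theorem): I_hole = (1/2)mr² + md² = (1/2)(0.23982)(0.08)² + (0.23982)(0.0574)² = 0.0015576 kg·m².
Treating the hole as negative mass, I = I₀ − I_hole = 0.35115 − 0.0015576 = 0.34959 kg·m².

0.350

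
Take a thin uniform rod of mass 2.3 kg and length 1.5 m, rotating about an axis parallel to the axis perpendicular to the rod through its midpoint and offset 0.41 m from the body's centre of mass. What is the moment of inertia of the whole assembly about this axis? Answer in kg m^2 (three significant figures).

I_cm = (1/12)ML² = (1/12)(2.3)(1.5)² = 0.43125 kg m^2; centre at d = 0.41 m, so the parallel axis theorem gives I = 0.43125 + (2.3)(0.41)² = 0.81788 kg m^2.

0.818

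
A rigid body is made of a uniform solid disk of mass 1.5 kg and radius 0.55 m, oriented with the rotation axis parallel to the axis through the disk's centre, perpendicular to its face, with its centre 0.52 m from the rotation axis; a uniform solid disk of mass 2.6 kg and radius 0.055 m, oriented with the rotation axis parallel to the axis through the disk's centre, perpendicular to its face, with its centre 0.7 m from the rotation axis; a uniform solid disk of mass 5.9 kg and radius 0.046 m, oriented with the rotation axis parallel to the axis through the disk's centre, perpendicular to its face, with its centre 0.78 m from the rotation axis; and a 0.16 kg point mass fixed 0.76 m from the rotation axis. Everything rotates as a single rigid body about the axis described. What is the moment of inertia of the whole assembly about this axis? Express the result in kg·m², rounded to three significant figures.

5.60

Solid disk: I_cm = (1/2)MR² = (1/2)(1.5)(0.55)² = 0.22688 kg·m²; centre at d = 0.52 m, so the parallel axis theorem gives I = 0.22688 + (1.5)(0.52)² = 0.63248 kg·m².
Solid disk: I_cm = (1/2)MR² = (1/2)(2.6)(0.055)² = 0.0039325 kg·m²; centre at d = 0.7 m, so the parallel axis theorem gives I = 0.0039325 + (2.6)(0.7)² = 1.2779 kg·m².
Solid disk: I_cm = (1/2)MR² = (1/2)(5.9)(0.046)² = 0.0062422 kg·m²; centre at d = 0.78 m, so the parallel axis theorem gives I = 0.0062422 + (5.9)(0.78)² = 3.5958 kg·m².
Point mass: I_cm = 0; centre at d = 0.76 m, so the parallel axis theorem gives I = 0 + (0.16)(0.76)² = 0.092416 kg·m².
Total I = 0.63248 + 1.2779 + 3.5958 + 0.092416 = 5.5986 kg·m².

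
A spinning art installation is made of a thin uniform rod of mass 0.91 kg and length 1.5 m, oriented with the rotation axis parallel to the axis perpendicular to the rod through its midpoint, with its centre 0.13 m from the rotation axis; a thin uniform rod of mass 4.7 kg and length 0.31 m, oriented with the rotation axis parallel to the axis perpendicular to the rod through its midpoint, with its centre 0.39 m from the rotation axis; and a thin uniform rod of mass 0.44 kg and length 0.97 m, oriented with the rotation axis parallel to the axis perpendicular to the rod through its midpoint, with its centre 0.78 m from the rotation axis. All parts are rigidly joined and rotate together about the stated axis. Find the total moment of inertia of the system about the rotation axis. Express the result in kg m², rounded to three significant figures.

Thin rod: I_cm = (1/12)ML² = (1/12)(0.91)(1.5)² = 0.17062 kg m²; centre at d = 0.13 m, so the parallel axis theorem gives I = 0.17062 + (0.91)(0.13)² = 0.186 kg m².
Thin rod: I_cm = (1/12)ML² = (1/12)(4.7)(0.31)² = 0.037639 kg m²; centre at d = 0.39 m, so the parallel axis theorem gives I = 0.037639 + (4.7)(0.39)² = 0.75251 kg m².
Thin rod: I_cm = (1/12)ML² = (1/12)(0.44)(0.97)² = 0.0345 kg m²; centre at d = 0.78 m, so the parallel axis theorem gives I = 0.0345 + (0.44)(0.78)² = 0.3022 kg m².
Total I = 0.186 + 0.75251 + 0.3022 = 1.2407 kg m².

1.24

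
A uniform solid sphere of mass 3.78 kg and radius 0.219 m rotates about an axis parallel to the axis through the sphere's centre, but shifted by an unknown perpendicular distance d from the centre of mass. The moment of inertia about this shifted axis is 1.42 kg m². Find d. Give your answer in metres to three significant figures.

0.597

About the centre-of-mass axis, I_cm = (2/5)MR² = (2/5)(3.78)(0.219)² = 0.072517 kg m².
Parallel axis theorem: I = I_cm + Md², so Md² = 1.42 − 0.072517 = 1.3475 kg m².
d = √(1.3475 / 3.78) = 0.59706 m.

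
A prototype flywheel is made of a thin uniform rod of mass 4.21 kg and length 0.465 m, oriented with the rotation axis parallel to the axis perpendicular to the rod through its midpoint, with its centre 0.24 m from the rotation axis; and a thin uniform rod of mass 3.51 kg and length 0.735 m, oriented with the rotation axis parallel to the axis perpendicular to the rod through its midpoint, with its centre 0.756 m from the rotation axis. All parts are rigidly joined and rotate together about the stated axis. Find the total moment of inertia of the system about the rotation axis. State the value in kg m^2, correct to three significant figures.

2.48

Thin rod: I_cm = (1/12)ML² = (1/12)(4.21)(0.465)² = 0.075859 kg m^2; centre at d = 0.24 m, so I = I_cm + Md² gives I = 0.075859 + (4.21)(0.24)² = 0.31835 kg m^2.
Thin rod: I_cm = (1/12)ML² = (1/12)(3.51)(0.735)² = 0.15802 kg m^2; centre at d = 0.756 m, so I = I_cm + Md² gives I = 0.15802 + (3.51)(0.756)² = 2.1641 kg m^2.
Total I = 0.31835 + 2.1641 = 2.4825 kg m^2.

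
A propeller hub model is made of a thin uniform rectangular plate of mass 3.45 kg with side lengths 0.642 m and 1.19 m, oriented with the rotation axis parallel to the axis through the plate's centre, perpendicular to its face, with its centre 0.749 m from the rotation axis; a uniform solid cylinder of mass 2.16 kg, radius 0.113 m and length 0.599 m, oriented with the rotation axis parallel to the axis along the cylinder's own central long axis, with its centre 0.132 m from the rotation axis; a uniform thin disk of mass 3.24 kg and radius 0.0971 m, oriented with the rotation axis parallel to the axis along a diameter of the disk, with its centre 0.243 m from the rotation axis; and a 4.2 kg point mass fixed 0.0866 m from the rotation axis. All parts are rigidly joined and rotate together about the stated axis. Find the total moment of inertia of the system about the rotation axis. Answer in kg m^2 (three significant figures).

Rectangular plate: I_cm = (1/12)M(a²+b²) = (1/12)(3.45)[(0.642)² + (1.19)²] = 0.52563 kg m^2; centre at d = 0.749 m, so I = I_cm + Md² gives I = 0.52563 + (3.45)(0.749)² = 2.4611 kg m^2.
Solid cylinder: I_cm = (1/2)MR² = (1/2)(2.16)(0.113)² = 0.013791 kg m^2; centre at d = 0.132 m, so I = I_cm + Md² gives I = 0.013791 + (2.16)(0.132)² = 0.051426 kg m^2.
Thin disk: I_cm = (1/4)MR² = (1/4)(3.24)(0.0971)² = 0.007637 kg m^2; centre at d = 0.243 m, so I = I_cm + Md² gives I = 0.007637 + (3.24)(0.243)² = 0.19896 kg m^2.
Point mass: I_cm = 0; centre at d = 0.0866 m, so I = I_cm + Md² gives I = 0 + (4.2)(0.0866)² = 0.031498 kg m^2.
Total I = 2.4611 + 0.051426 + 0.19896 + 0.031498 = 2.743 kg m^2.

2.74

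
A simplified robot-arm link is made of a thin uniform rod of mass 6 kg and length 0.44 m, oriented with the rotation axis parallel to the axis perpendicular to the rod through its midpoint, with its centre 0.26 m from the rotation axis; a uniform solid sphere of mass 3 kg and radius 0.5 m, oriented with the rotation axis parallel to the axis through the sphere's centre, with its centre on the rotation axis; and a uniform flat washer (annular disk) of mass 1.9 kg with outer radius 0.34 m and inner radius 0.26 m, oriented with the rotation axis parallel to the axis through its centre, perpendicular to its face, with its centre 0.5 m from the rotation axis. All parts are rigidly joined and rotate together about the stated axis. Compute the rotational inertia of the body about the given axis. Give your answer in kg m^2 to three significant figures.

1.45

Thin rod: I_cm = (1/12)ML² = (1/12)(6)(0.44)² = 0.0968 kg m^2; centre at d = 0.26 m, so the parallel axis theorem gives I = 0.0968 + (6)(0.26)² = 0.5024 kg m^2.
Solid sphere: I_cm = (2/5)MR² = (2/5)(3)(0.5)² = 0.3 kg m^2; axis through the centre, so I = 0.3 kg m^2.
Annular disk: I_cm = (1/2)M(R²+r²) = (1/2)(1.9)[(0.34)² + (0.26)²] = 0.17404 kg m^2; centre at d = 0.5 m, so the parallel axis theorem gives I = 0.17404 + (1.9)(0.5)² = 0.64904 kg m^2.
Total I = 0.5024 + 0.3 + 0.64904 = 1.4514 kg m^2.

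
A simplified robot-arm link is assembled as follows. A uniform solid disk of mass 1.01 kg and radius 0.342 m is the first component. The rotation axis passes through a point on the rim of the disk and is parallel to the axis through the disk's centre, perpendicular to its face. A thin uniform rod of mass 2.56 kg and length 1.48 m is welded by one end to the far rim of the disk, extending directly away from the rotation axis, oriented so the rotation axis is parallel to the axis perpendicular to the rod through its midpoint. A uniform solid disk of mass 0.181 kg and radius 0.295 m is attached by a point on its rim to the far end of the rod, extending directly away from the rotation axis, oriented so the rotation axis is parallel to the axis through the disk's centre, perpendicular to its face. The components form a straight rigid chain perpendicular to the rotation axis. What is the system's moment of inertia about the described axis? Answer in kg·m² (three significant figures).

Solid disk: I_cm = (1/2)MR² = (1/2)(1.01)(0.342)² = 0.059067 kg·m²; centre at d = 0.342 m, so I = I_cm + Md² gives I = 0.059067 + (1.01)(0.342)² = 0.1772 kg·m².
Thin rod: I_cm = (1/12)ML² = (1/12)(2.56)(1.48)² = 0.46729 kg·m²; centre at d = 0.342 + 0.342 + 0.74 = 1.424 m, so I = I_cm + Md² gives I = 0.46729 + (2.56)(1.424)² = 5.6584 kg·m².
Solid disk: I_cm = (1/2)MR² = (1/2)(0.181)(0.295)² = 0.0078758 kg·m²; centre at d = 0.342 + 0.342 + 0.74 + 0.74 + 0.295 = 2.459 m, so I = I_cm + Md² gives I = 0.0078758 + (0.181)(2.459)² = 1.1023 kg·m².
Total I = 0.1772 + 5.6584 + 1.1023 = 6.9379 kg·m².

6.94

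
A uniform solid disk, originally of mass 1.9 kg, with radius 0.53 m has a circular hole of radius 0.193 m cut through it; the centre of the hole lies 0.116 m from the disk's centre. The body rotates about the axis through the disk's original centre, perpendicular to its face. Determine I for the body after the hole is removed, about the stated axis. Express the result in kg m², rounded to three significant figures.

Unpierced body about its centre: I₀ = (1/2)MR² = (1/2)(1.9)(0.53)² = 0.26686 kg m².
The removed disk has mass m = M·(r/R)² = (1.9)(0.193/0.53)² = 0.25195 kg (same uniform areal density).
Its moment of inertia about the rotation axis (parallel-axis theorem): I_hole = (1/2)mr² + md² = (1/2)(0.25195)(0.193)² + (0.25195)(0.116)² = 0.0080827 kg m².
Treating the hole as negative mass, I = I₀ − I_hole = 0.26686 − 0.0080827 = 0.25877 kg m².

0.259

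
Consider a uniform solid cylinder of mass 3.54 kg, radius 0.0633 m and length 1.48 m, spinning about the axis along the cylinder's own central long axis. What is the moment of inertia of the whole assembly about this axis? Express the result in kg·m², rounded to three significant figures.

I_cm = (1/2)MR² = (1/2)(3.54)(0.0633)² = 0.0070922 kg·m²; axis through the centre, so I = 0.0070922 kg·m².

0.00709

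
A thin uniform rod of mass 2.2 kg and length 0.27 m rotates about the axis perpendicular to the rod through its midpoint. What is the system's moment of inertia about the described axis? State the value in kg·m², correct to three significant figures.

I_cm = (1/12)ML² = (1/12)(2.2)(0.27)² = 0.013365 kg·m²; axis through the centre, so I = 0.013365 kg·m².

0.0134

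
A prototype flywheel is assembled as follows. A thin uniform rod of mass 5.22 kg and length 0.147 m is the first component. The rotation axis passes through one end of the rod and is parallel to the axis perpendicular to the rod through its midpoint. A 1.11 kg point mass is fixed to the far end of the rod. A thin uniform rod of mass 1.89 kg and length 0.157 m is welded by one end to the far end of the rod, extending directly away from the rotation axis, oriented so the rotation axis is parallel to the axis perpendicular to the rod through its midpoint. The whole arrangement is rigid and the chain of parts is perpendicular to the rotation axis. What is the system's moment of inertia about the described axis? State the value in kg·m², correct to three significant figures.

0.162

Thin rod: I_cm = (1/12)ML² = (1/12)(5.22)(0.147)² = 0.0093999 kg·m²; centre at d = 0.0735 m, so the parallel axis theorem gives I = 0.0093999 + (5.22)(0.0735)² = 0.0376 kg·m².
Point mass: I_cm = 0; centre at d = 0.0735 + 0.0735 = 0.147 m, so the parallel axis theorem gives I = 0 + (1.11)(0.147)² = 0.023986 kg·m².
Thin rod: I_cm = (1/12)ML² = (1/12)(1.89)(0.157)² = 0.0038822 kg·m²; centre at d = 0.0735 + 0.0735 + 0.0785 = 0.2255 m, so the parallel axis theorem gives I = 0.0038822 + (1.89)(0.2255)² = 0.099989 kg·m².
Total I = 0.0376 + 0.023986 + 0.099989 = 0.16157 kg·m².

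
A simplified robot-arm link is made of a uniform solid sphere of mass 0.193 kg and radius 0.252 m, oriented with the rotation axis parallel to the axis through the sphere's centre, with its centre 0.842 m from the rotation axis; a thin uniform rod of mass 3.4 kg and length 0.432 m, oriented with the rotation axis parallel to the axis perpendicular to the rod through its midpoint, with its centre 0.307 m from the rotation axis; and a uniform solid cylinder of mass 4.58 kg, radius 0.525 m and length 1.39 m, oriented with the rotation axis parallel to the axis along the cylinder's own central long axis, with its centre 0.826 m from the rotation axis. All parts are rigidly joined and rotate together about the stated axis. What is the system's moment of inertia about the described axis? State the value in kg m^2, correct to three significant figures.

4.27

Solid sphere: I_cm = (2/5)MR² = (2/5)(0.193)(0.252)² = 0.0049025 kg m^2; centre at d = 0.842 m, so I = I_cm + Md² gives I = 0.0049025 + (0.193)(0.842)² = 0.14173 kg m^2.
Thin rod: I_cm = (1/12)ML² = (1/12)(3.4)(0.432)² = 0.052877 kg m^2; centre at d = 0.307 m, so I = I_cm + Md² gives I = 0.052877 + (3.4)(0.307)² = 0.37332 kg m^2.
Solid cylinder: I_cm = (1/2)MR² = (1/2)(4.58)(0.525)² = 0.63118 kg m^2; centre at d = 0.826 m, so I = I_cm + Md² gives I = 0.63118 + (4.58)(0.826)² = 3.756 kg m^2.
Total I = 0.14173 + 0.37332 + 3.756 = 4.2711 kg m^2.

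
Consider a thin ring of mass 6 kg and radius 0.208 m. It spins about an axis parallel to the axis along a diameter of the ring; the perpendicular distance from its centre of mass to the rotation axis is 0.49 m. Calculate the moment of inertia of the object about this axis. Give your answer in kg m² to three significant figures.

1.57

I_cm = (1/2)MR² = (1/2)(6)(0.208)² = 0.12979 kg m²; centre at d = 0.49 m, so the parallel axis theorem gives I = 0.12979 + (6)(0.49)² = 1.5704 kg m².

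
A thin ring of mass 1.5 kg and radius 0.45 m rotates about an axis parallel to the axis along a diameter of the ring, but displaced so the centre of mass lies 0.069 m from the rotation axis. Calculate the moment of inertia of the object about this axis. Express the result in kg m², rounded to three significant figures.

0.159

I_cm = (1/2)MR² = (1/2)(1.5)(0.45)² = 0.15188 kg m²; centre at d = 0.069 m, so the parallel axis theorem gives I = 0.15188 + (1.5)(0.069)² = 0.15902 kg m².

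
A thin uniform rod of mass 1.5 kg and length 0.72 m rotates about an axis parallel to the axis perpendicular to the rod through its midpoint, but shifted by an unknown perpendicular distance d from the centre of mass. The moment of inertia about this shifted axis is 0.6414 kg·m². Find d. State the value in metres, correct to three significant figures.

0.620

About the centre-of-mass axis, I_cm = (1/12)ML² = (1/12)(1.5)(0.72)² = 0.0648 kg·m².
Parallel axis theorem: I = I_cm + Md², so Md² = 0.6414 − 0.0648 = 0.5766 kg·m².
d = √(0.5766 / 1.5) = 0.62 m.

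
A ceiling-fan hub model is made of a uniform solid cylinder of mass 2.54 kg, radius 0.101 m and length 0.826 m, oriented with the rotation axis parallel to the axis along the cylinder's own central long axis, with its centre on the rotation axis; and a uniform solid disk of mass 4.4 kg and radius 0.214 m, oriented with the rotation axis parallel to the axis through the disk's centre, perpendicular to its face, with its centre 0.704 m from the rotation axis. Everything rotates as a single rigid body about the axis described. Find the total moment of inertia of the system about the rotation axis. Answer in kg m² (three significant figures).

Solid cylinder: I_cm = (1/2)MR² = (1/2)(2.54)(0.101)² = 0.012955 kg m²; axis through the centre, so I = 0.012955 kg m².
Solid disk: I_cm = (1/2)MR² = (1/2)(4.4)(0.214)² = 0.10075 kg m²; centre at d = 0.704 m, so the parallel axis theorem gives I = 0.10075 + (4.4)(0.704)² = 2.2815 kg m².
Total I = 0.012955 + 2.2815 = 2.2944 kg m².

2.29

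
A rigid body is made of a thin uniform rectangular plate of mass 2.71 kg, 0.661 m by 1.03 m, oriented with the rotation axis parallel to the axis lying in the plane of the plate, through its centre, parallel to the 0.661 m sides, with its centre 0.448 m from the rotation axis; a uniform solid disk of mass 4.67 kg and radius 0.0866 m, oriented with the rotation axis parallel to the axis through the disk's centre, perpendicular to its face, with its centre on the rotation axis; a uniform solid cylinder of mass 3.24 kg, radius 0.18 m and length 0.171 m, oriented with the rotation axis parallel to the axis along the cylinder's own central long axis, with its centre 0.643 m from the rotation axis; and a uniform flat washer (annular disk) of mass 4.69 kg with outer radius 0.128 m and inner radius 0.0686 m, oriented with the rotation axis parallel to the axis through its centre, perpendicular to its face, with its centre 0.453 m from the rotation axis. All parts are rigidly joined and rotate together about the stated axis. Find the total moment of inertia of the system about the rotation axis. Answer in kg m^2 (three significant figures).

3.20

Rectangular plate: I_cm = (1/12)Mb² = (1/12)(2.71)(1.03)² = 0.23959 kg m^2; centre at d = 0.448 m, so I = I_cm + Md² gives I = 0.23959 + (2.71)(0.448)² = 0.78349 kg m^2.
Solid disk: I_cm = (1/2)MR² = (1/2)(4.67)(0.0866)² = 0.017511 kg m^2; axis through the centre, so I = 0.017511 kg m^2.
Solid cylinder: I_cm = (1/2)MR² = (1/2)(3.24)(0.18)² = 0.052488 kg m^2; centre at d = 0.643 m, so I = I_cm + Md² gives I = 0.052488 + (3.24)(0.643)² = 1.3921 kg m^2.
Annular disk: I_cm = (1/2)M(R²+r²) = (1/2)(4.69)[(0.128)² + (0.0686)²] = 0.049456 kg m^2; centre at d = 0.453 m, so I = I_cm + Md² gives I = 0.049456 + (4.69)(0.453)² = 1.0119 kg m^2.
Total I = 0.78349 + 0.017511 + 1.3921 + 1.0119 = 3.205 kg m^2.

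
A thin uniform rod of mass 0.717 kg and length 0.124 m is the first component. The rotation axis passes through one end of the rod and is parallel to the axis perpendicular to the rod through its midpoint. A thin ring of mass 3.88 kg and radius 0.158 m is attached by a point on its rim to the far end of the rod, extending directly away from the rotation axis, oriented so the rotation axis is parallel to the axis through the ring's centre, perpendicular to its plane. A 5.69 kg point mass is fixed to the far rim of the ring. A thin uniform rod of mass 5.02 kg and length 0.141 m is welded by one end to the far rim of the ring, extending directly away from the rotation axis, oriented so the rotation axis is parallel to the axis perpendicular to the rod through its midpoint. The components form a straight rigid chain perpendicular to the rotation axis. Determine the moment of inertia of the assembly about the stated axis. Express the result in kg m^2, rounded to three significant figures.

Thin rod: I_cm = (1/12)ML² = (1/12)(0.717)(0.124)² = 0.00091872 kg m^2; centre at d = 0.062 m, so the parallel axis theorem gives I = 0.00091872 + (0.717)(0.062)² = 0.0036749 kg m^2.
Thin ring: I_cm = MR² = (3.88)(0.158)² = 0.09686 kg m^2; centre at d = 0.062 + 0.062 + 0.158 = 0.282 m, so the parallel axis theorem gives I = 0.09686 + (3.88)(0.282)² = 0.40541 kg m^2.
Point mass: I_cm = 0; centre at d = 0.062 + 0.062 + 0.158 + 0.158 = 0.44 m, so the parallel axis theorem gives I = 0 + (5.69)(0.44)² = 1.1016 kg m^2.
Thin rod: I_cm = (1/12)ML² = (1/12)(5.02)(0.141)² = 0.0083169 kg m^2; centre at d = 0.062 + 0.062 + 0.158 + 0.158 + 0.0705 = 0.5105 m, so the parallel axis theorem gives I = 0.0083169 + (5.02)(0.5105)² = 1.3166 kg m^2.
Total I = 0.0036749 + 0.40541 + 1.1016 + 1.3166 = 2.8273 kg m^2.

2.83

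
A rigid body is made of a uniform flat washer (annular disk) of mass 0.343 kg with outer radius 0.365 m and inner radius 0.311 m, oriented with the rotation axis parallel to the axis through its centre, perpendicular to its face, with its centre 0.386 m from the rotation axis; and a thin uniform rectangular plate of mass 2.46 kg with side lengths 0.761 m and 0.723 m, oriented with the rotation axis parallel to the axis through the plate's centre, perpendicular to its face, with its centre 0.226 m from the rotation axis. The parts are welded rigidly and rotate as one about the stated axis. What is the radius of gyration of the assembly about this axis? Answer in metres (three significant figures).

Annular disk: I_cm = (1/2)M(R²+r²) = (1/2)(0.343)[(0.365)² + (0.311)²] = 0.039436 kg m²; centre at d = 0.386 m, so the parallel axis theorem gives I = 0.039436 + (0.343)(0.386)² = 0.090541 kg m².
Rectangular plate: I_cm = (1/12)M(a²+b²) = (1/12)(2.46)[(0.761)² + (0.723)²] = 0.22588 kg m²; centre at d = 0.226 m, so the parallel axis theorem gives I = 0.22588 + (2.46)(0.226)² = 0.35153 kg m².
Total I = 0.44207 kg m²; total mass M = 2.803 kg.
k = √(I/M) = √(0.44207/2.803) = 0.39713 m.

0.397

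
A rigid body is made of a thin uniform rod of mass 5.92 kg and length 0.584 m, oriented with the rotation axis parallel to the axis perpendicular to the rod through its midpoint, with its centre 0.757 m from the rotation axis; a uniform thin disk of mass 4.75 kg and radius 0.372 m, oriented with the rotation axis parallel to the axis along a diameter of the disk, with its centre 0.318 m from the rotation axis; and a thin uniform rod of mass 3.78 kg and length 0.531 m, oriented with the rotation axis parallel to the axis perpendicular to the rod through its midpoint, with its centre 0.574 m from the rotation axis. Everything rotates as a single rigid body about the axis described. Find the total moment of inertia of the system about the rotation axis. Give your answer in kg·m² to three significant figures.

5.54

Thin rod: I_cm = (1/12)ML² = (1/12)(5.92)(0.584)² = 0.16825 kg·m²; centre at d = 0.757 m, so I = I_cm + Md² gives I = 0.16825 + (5.92)(0.757)² = 3.5607 kg·m².
Thin disk: I_cm = (1/4)MR² = (1/4)(4.75)(0.372)² = 0.16433 kg·m²; centre at d = 0.318 m, so I = I_cm + Md² gives I = 0.16433 + (4.75)(0.318)² = 0.64467 kg·m².
Thin rod: I_cm = (1/12)ML² = (1/12)(3.78)(0.531)² = 0.088818 kg·m²; centre at d = 0.574 m, so I = I_cm + Md² gives I = 0.088818 + (3.78)(0.574)² = 1.3342 kg·m².
Total I = 3.5607 + 0.64467 + 1.3342 = 5.5396 kg·m².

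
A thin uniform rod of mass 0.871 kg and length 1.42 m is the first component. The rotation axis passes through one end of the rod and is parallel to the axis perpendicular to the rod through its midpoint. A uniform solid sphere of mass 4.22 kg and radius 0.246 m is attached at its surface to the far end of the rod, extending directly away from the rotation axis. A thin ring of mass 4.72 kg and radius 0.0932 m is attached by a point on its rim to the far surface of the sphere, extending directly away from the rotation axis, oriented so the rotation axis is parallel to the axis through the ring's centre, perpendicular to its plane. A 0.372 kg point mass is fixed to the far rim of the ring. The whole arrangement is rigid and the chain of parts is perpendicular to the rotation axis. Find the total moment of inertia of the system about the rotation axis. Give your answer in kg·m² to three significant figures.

33.1

Thin rod: I_cm = (1/12)ML² = (1/12)(0.871)(1.42)² = 0.14636 kg·m²; centre at d = 0.71 m, so I = I_cm + Md² gives I = 0.14636 + (0.871)(0.71)² = 0.58543 kg·m².
Solid sphere: I_cm = (2/5)MR² = (2/5)(4.22)(0.246)² = 0.10215 kg·m²; centre at d = 0.71 + 0.71 + 0.246 = 1.666 m, so I = I_cm + Md² gives I = 0.10215 + (4.22)(1.666)² = 11.815 kg·m².
Thin ring: I_cm = MR² = (4.72)(0.0932)² = 0.040999 kg·m²; centre at d = 0.71 + 0.71 + 0.246 + 0.246 + 0.0932 = 2.0052 m, so I = I_cm + Md² gives I = 0.040999 + (4.72)(2.0052)² = 19.019 kg·m².
Point mass: I_cm = 0; centre at d = 0.71 + 0.71 + 0.246 + 0.246 + 0.0932 + 0.0932 = 2.0984 m, so I = I_cm + Md² gives I = 0 + (0.372)(2.0984)² = 1.638 kg·m².
Total I = 0.58543 + 11.815 + 19.019 + 1.638 = 33.058 kg·m².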